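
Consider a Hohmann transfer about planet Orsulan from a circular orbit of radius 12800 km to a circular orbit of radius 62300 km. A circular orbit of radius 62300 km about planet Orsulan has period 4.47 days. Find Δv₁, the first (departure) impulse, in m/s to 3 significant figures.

From Kepler's third law T² = 4π²r³/μ at r = 62300 km, T = 4.47 days = 4.47 × 86400 s = 3.86208×10^5 s: μ = 4π²r³/T² = 64000.2 km³/s².
The Hohmann ellipse has a_t = (r₁ + r₂)/2 = 37550 km.
On the circular orbit at r = 12800 km, v_c = √(μ/r) = 2.2361 km/s.
Vis-viva on the transfer ellipse at r = 12800 km gives v_t = √[μ(2/r − 1/a_t)] = 2.8802 km/s.
Δv₁ = |v_t − v_c| = |2.8802 − 2.2361| = 0.6441 km/s.

Δv₁ = 644 m/s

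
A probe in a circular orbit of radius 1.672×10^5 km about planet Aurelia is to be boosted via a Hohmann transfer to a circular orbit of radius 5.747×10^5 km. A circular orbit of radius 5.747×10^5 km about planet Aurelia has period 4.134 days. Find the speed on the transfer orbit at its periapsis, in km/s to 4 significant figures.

v = 23.33 km/s

From Kepler's third law T² = 4π²r³/μ at r = 5.747×10^5 km, T = 4.134 days = 4.134 × 86400 s = 3.571776×10^5 s: μ = 4π²r³/T² = 5.87374×10^7 km³/s².
The Hohmann ellipse has a_t = (r₁ + r₂)/2 = 3.7095×10^5 km.
At periapsis, r = 1.672×10^5 km.
From the vis-viva equation, v = √[μ(2/r − 1/a_t)] = 23.33 km/s.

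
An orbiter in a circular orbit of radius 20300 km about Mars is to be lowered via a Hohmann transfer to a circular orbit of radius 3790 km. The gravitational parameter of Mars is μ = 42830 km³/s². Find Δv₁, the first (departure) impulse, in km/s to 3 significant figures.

Semi-major axis of the transfer orbit: a_t = (20300 + 3790)/2 = 12045 km.
On the circular orbit at r = 20300 km, v_c = √(μ/r) = 1.4525 km/s.
Transfer-orbit speed at the same r (vis-viva, a = a_t): v_t = √[μ(2/r − 1/a_t)] = 0.81478 km/s.
Δv₁ = |v_t − v_c| = |0.81478 − 1.4525| = 0.6377 km/s.

Δv₁ = 0.638 km/s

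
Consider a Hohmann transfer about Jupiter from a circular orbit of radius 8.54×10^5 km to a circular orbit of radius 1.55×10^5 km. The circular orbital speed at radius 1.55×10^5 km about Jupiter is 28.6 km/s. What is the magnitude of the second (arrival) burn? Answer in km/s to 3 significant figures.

From the circular-orbit relation v² = μ/r at r = 1.55×10^5 km: μ = v²r = (28.6)² × 1.55×10^5 = 1.26784×10^8 km³/s².
The Hohmann ellipse has a_t = (r₁ + r₂)/2 = 5.045×10^5 km.
Circular speed at r = 1.550×10^5 km: v_c = √(μ/r) = 28.60 km/s.
Vis-viva on the transfer ellipse at r = 1.550×10^5 km gives v_t = √[μ(2/r − 1/a_t)] = 37.21 km/s.
Δv₂ = |v_t − v_c| = |37.21 − 28.60| = 8.610 km/s.

Δv₂ = 8.61 km/s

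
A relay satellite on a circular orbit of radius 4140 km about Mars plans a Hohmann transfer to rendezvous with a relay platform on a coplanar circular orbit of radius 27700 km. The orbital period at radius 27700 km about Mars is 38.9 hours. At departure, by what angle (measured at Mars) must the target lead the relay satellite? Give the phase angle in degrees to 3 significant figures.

φ = 102°

From Kepler's third law T² = 4π²r³/μ at r = 27700 km, T = 38.9 hours = 38.9 × 3600 s = 1.4004×10^5 s: μ = 4π²r³/T² = 42785.3 km³/s².
The Hohmann ellipse has a_t = (r₁ + r₂)/2 = 15920 km.
Transfer time t = π√(a_t³/μ) = 30508 s.
Target angular speed ω₂ = √(μ/r₂³) = 4.4867×10^-5 rad/s.
Angle swept by the target during transfer: ω₂·t = 1.3688 rad = 78.43°.
The relay satellite traverses 180° on the transfer ellipse, so the target must lead by 180° − 78.43° = 102°.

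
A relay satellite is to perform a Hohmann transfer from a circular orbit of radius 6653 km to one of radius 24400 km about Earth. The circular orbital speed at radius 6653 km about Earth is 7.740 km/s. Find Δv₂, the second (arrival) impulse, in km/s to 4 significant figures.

From the circular-orbit relation v² = μ/r at r = 6653 km: μ = v²r = (7.740)² × 6653 = 3.98565×10^5 km³/s².
The Hohmann ellipse has a_t = (r₁ + r₂)/2 = 15526.5 km.
On the circular orbit at r = 24400 km, v_c = √(μ/r) = 4.042 km/s.
Transfer-orbit speed at the same r (vis-viva, a = a_t): v_t = √[μ(2/r − 1/a_t)] = 2.646 km/s.
Δv₂ = |v_t − v_c| = |2.646 − 4.042| = 1.396 km/s.

Δv₂ = 1.396 km/s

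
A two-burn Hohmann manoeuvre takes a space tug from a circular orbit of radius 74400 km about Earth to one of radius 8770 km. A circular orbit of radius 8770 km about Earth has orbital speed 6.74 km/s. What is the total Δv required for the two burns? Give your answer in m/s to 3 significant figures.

Δv = 3530 m/s

From the circular-orbit relation v² = μ/r at r = 8770 km: μ = v²r = (6.74)² × 8770 = 3.98400×10^5 km³/s².
The Hohmann ellipse has a_t = (r₁ + r₂)/2 = 41585 km.
Circular speed at r₁: v₁ = √(μ/r₁) = √(3.98400×10^5/74400) = 2.3141 km/s.
Transfer-orbit speed at r₁ (v² = μ(2/r − 1/a)): v_a = √[μ(2/r₁ − 1/a_t)] = 1.0627 km/s.
First burn Δv₁ = |v_a − v₁| = 1.2514 km/s.
At r₂, v₂ = √(μ/r₂) = 6.7400 km/s.
Transfer-orbit speed at r₂: v_p = √[μ(2/r₂ − 1/a_t)] = 9.0153 km/s.
Second burn Δv₂ = |v₂ − v_p| = 2.2753 km/s.
Δv = Δv₁ + Δv₂ = 1.2514 + 2.2753 = 3.527 km/s.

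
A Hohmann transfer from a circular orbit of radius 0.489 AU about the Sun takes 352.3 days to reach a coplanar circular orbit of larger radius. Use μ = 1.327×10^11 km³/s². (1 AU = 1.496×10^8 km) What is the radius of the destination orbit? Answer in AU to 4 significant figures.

r₂ = 2.610 AU

In km: r₁ = 0.489 × 1.496×10^8 = 7.31544×10^7 km.
Transfer time t = 352.3 days = 3.043872×10^7 s, and t = π√(a_t³/μ).
So a_t = (μ t²/π²)^(1/3) = (1.327×10^11 × (3.043872×10^7)² / π²)^(1/3) = 2.3181×10^8 km.
Since a_t = (r₁ + r₂)/2, r₂ = 2a_t − r₁ = 2×2.3181×10^8 − 7.31544×10^7 = 3.904656×10^8 km.
In AU: r₂ = 3.904656×10^8 / 1.496×10^8 = 2.610 AU.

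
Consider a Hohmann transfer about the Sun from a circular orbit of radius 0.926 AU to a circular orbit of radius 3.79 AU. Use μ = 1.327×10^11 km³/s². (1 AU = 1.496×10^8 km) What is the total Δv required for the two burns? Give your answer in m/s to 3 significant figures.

Δv = 14000 m/s

In km: r₁ = 0.926 × 1.496×10^8 = 1.385296×10^8 km; r₂ = 3.79 × 1.496×10^8 = 5.66984×10^8 km.
Semi-major axis of the transfer orbit: a_t = (1.385296×10^8 + 5.66984×10^8)/2 = 3.527568×10^8 km.
Circular speed at r₁: v₁ = √(μ/r₁) = √(1.327×10^11/1.385296×10^8) = 30.950 km/s.
Transfer-orbit speed at r₁ (vis-viva): v_p = √[μ(2/r₁ − 1/a_t)] = 39.238 km/s.
First burn Δv₁ = |v_p − v₁| = 8.288 km/s.
At r₂, v₂ = √(μ/r₂) = 15.299 km/s.
Transfer-orbit speed at r₂: v_a = √[μ(2/r₂ − 1/a_t)] = 9.5870 km/s.
Second burn Δv₂ = |v₂ − v_a| = 5.712 km/s.
Δv = Δv₁ + Δv₂ = 8.288 + 5.712 = 14.00 km/s.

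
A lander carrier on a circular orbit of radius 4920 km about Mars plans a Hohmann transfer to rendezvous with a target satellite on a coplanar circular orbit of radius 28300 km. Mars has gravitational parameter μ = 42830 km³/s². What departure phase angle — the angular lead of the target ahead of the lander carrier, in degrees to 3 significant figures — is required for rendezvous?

Semi-major axis of the transfer orbit: a_t = (4920 + 28300)/2 = 16610 km.
Transfer time t = π√(a_t³/μ) = 32496 s.
The target's mean motion on its circular orbit is ω₂ = √(μ/r₂³) = 4.3470×10^-5 rad/s.
Angle swept by the target during transfer: ω₂·t = 1.4126 rad = 80.94°.
Arrival is 180° from departure on the ellipse, so φ = 180° − 80.94° = 99.1°.

φ = 99.1°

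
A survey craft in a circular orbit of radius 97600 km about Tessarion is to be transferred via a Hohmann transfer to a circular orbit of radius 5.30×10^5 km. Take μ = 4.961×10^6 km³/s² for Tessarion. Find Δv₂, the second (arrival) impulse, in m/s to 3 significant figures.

Δv₂ = 1350 m/s

Semi-major axis of the transfer orbit: a_t = (97600 + 5.300×10^5)/2 = 3.138×10^5 km.
On the circular orbit at r = 5.300×10^5 km, v_c = √(μ/r) = 3.059 km/s.
Transfer-orbit speed at the same r (vis-viva, a = a_t): v_t = √[μ(2/r − 1/a_t)] = 1.706 km/s.
Δv₂ = |v_t − v_c| = |1.706 − 3.059| = 1.353 km/s.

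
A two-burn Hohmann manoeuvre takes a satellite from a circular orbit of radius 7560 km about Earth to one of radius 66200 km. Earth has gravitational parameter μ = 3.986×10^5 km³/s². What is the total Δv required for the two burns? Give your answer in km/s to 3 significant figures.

Transfer-ellipse semi-major axis a_t = (r₁ + r₂)/2 = (7560 + 66200)/2 = 36880 km.
At r₁ the circular-orbit speed is v₁ = √(μ/r₁) = 7.261 km/s.
Transfer-orbit speed at r₁ (v² = μ(2/r − 1/a)): v_p = √[μ(2/r₁ − 1/a_t)] = 9.728 km/s.
First burn Δv₁ = |v_p − v₁| = 2.467 km/s.
At r₂, v₂ = √(μ/r₂) = 2.454 km/s.
Transfer-orbit speed at r₂: v_a = √[μ(2/r₂ − 1/a_t)] = 1.111 km/s.
Second burn Δv₂ = |v₂ − v_a| = 1.343 km/s.
Total Δv = Δv₁ + Δv₂ = 3.810 km/s.

Δv = 3.81 km/s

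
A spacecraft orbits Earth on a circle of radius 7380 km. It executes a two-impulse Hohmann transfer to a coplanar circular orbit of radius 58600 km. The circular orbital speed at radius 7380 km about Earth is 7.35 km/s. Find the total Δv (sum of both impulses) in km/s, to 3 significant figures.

Δv = 3.82 km/s

From the circular-orbit relation v² = μ/r at r = 7380 km: μ = v²r = (7.35)² × 7380 = 3.98686×10^5 km³/s².
The Hohmann ellipse has a_t = (r₁ + r₂)/2 = 32990 km.
At r₁ the circular-orbit speed is v₁ = √(μ/r₁) = 7.350 km/s.
On the transfer ellipse at r₁, v² = μ(2/r − 1/a) gives v_p = √[μ(2/r₁ − 1/a_t)] = 9.796 km/s.
First burn Δv₁ = |v_p − v₁| = 2.446 km/s.
At r₂, v₂ = √(μ/r₂) = 2.6084 km/s.
Transfer-orbit speed at r₂: v_a = √[μ(2/r₂ − 1/a_t)] = 1.2337 km/s.
Second burn Δv₂ = |v₂ − v_a| = 1.375 km/s.
Total Δv = Δv₁ + Δv₂ = 3.821 km/s.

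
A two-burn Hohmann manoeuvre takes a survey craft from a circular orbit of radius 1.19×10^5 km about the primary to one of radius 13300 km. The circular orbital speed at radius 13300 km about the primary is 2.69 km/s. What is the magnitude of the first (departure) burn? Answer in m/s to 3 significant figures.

Δv₁ = 496 m/s

From the circular-orbit relation v² = μ/r at r = 13300 km: μ = v²r = (2.69)² × 13300 = 96240.1 km³/s².
The Hohmann ellipse has a_t = (r₁ + r₂)/2 = 66150 km.
On the circular orbit at r = 1.190×10^5 km, v_c = √(μ/r) = 0.8993 km/s.
Vis-viva on the transfer ellipse at r = 1.190×10^5 km gives v_t = √[μ(2/r − 1/a_t)] = 0.4032 km/s.
Δv₁ = |v_t − v_c| = |0.4032 − 0.8993| = 0.4961 km/s.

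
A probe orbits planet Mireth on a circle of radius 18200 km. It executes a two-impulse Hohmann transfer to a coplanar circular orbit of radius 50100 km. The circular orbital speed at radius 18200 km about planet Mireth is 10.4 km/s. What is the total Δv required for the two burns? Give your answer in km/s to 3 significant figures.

From the circular-orbit relation v² = μ/r at r = 18200 km: μ = v²r = (10.4)² × 18200 = 1.96851×10^6 km³/s².
Semi-major axis of the transfer orbit: a_t = (18200 + 50100)/2 = 34150 km.
At r₁ the circular-orbit speed is v₁ = √(μ/r₁) = 10.400 km/s.
On the transfer ellipse at r₁, v² = μ(2/r − 1/a) gives v_p = √[μ(2/r₁ − 1/a_t)] = 12.597 km/s.
First burn Δv₁ = |v_p − v₁| = 2.197 km/s.
Circular speed at r₂: v₂ = √(μ/r₂) = 6.268 km/s.
Transfer-orbit speed at r₂: v_a = √[μ(2/r₂ − 1/a_t)] = 4.576 km/s.
Second burn Δv₂ = |v₂ − v_a| = 1.692 km/s.
Δv = Δv₁ + Δv₂ = 2.197 + 1.692 = 3.889 km/s.

Δv = 3.89 km/s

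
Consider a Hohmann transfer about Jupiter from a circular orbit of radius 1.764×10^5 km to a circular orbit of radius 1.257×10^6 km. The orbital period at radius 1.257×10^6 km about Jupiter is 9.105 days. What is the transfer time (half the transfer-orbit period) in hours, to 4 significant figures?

From Kepler's third law T² = 4π²r³/μ at r = 1.257×10^6 km, T = 9.105 days = 9.105 × 86400 s = 7.86672×10^5 s: μ = 4π²r³/T² = 1.26700×10^8 km³/s².
The Hohmann ellipse has a_t = (r₁ + r₂)/2 = 7.167×10^5 km.
By Kepler's third law the transfer-orbit period is T = 2π√(a_t³/μ), so t = T/2 = 1.6934×10^5 s.
Converting: 1.6934×10^5 s ÷ 3600 s/hour = 47.04 hours.

t = 47.04 hours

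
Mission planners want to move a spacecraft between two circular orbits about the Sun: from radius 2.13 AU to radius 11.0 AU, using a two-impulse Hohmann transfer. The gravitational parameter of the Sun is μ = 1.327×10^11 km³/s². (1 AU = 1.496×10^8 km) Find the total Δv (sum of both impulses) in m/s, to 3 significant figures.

Δv = 9870 m/s

In km: r₁ = 2.13 × 1.496×10^8 = 3.18648×10^8 km; r₂ = 11.0 × 1.496×10^8 = 1.6456×10^9 km.
Semi-major axis of the transfer orbit: a_t = (3.18648×10^8 + 1.6456×10^9)/2 = 9.82124×10^8 km.
At r₁ the circular-orbit speed is v₁ = √(μ/r₁) = 20.40703 km/s.
On the transfer ellipse at r₁, vis-viva gives v_p = √[μ(2/r₁ − 1/a_t)] = 26.41550 km/s.
First burn Δv₁ = |v_p − v₁| = 6.008 km/s.
At r₂, v₂ = √(μ/r₂) = 8.980 km/s.
Transfer-orbit speed at r₂: v_a = √[μ(2/r₂ − 1/a_t)] = 5.115 km/s.
Second burn Δv₂ = |v₂ − v_a| = 3.865 km/s.
Δv = Δv₁ + Δv₂ = 6.008 + 3.865 = 9.873 km/s.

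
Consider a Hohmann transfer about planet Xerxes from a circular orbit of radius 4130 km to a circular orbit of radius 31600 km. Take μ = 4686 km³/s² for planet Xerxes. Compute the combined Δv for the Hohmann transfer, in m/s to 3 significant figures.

The Hohmann ellipse has a_t = (r₁ + r₂)/2 = 17865 km.
Circular speed at r₁: v₁ = √(μ/r₁) = √(4686/4130) = 1.0652 km/s.
On the transfer ellipse at r₁, vis-viva equation gives v_p = √[μ(2/r₁ − 1/a_t)] = 1.4167 km/s.
First burn Δv₁ = |v_p − v₁| = 0.3515 km/s.
Circular speed at r₂: v₂ = √(μ/r₂) = 0.3851 km/s.
Transfer-orbit speed at r₂: v_a = √[μ(2/r₂ − 1/a_t)] = 0.1852 km/s.
Second burn Δv₂ = |v₂ − v_a| = 0.1999 km/s.
Total Δv = Δv₁ + Δv₂ = 0.5514 km/s.

Δv = 551 m/s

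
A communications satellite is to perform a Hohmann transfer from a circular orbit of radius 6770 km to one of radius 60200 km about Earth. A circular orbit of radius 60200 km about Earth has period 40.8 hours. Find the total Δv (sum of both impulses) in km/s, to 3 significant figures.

Δv = 4.03 km/s

From Kepler's third law T² = 4π²r³/μ at r = 60200 km, T = 40.8 hours = 40.8 × 3600 s = 1.4688×10^5 s: μ = 4π²r³/T² = 3.99231×10^5 km³/s².
Semi-major axis of the transfer orbit: a_t = (6770 + 60200)/2 = 33485 km.
Circular speed at r₁: v₁ = √(μ/r₁) = √(3.99231×10^5/6770) = 7.67923 km/s.
On the transfer ellipse at r₁, v² = μ(2/r − 1/a) gives v_p = √[μ(2/r₁ − 1/a_t)] = 10.2965 km/s.
First burn Δv₁ = |v_p − v₁| = 2.6173 km/s.
Circular speed at r₂: v₂ = √(μ/r₂) = 2.5752 km/s.
Transfer-orbit speed at r₂: v_a = √[μ(2/r₂ − 1/a_t)] = 1.1579 km/s.
Second burn Δv₂ = |v₂ − v_a| = 1.4173 km/s.
Δv = Δv₁ + Δv₂ = 2.6173 + 1.4173 = 4.035 km/s.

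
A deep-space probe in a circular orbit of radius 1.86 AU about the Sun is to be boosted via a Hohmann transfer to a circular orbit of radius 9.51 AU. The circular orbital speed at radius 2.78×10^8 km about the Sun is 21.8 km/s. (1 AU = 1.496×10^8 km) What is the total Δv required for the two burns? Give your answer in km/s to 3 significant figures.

From the circular-orbit relation v² = μ/r at r = 2.78×10^8 km: μ = v²r = (21.8)² × 2.78×10^8 = 1.32117×10^11 km³/s².
In km: r₁ = 1.86 × 1.496×10^8 = 2.78256×10^8 km; r₂ = 9.51 × 1.496×10^8 = 1.422696×10^9 km.
Transfer-ellipse semi-major axis a_t = (r₁ + r₂)/2 = (2.78256×10^8 + 1.422696×10^9)/2 = 8.50476×10^8 km.
Circular speed at r₁: v₁ = √(μ/r₁) = √(1.32117×10^11/2.78256×10^8) = 21.790 km/s.
On the transfer ellipse at r₁, vis-viva gives v_p = √[μ(2/r₁ − 1/a_t)] = 28.183 km/s.
First burn Δv₁ = |v_p − v₁| = 6.393 km/s.
At r₂, v₂ = √(μ/r₂) = 9.637 km/s.
Transfer-orbit speed at r₂: v_a = √[μ(2/r₂ − 1/a_t)] = 5.512 km/s.
Second burn Δv₂ = |v₂ − v_a| = 4.125 km/s.
Δv = Δv₁ + Δv₂ = 6.393 + 4.125 = 10.52 km/s.

Δv = 10.5 km/s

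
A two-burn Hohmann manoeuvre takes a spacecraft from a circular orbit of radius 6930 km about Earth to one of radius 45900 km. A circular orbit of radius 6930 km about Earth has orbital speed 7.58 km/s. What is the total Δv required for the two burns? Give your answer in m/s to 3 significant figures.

Δv = 3850 m/s

From the circular-orbit relation v² = μ/r at r = 6930 km: μ = v²r = (7.58)² × 6930 = 3.98173×10^5 km³/s².
Semi-major axis of the transfer orbit: a_t = (6930 + 45900)/2 = 26415 km.
At r₁ the circular-orbit speed is v₁ = √(μ/r₁) = 7.580 km/s.
Transfer-orbit speed at r₁ (v² = μ(2/r − 1/a)): v_p = √[μ(2/r₁ − 1/a_t)] = 9.992 km/s.
First burn Δv₁ = |v_p − v₁| = 2.412 km/s.
Circular speed at r₂: v₂ = √(μ/r₂) = 2.9453 km/s.
Transfer-orbit speed at r₂: v_a = √[μ(2/r₂ − 1/a_t)] = 1.5086 km/s.
Second burn Δv₂ = |v₂ − v_a| = 1.437 km/s.
Δv = Δv₁ + Δv₂ = 2.412 + 1.437 = 3.849 km/s.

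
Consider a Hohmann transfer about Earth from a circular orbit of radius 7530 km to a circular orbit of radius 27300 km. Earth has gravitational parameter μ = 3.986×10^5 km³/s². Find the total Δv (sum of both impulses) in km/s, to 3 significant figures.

Δv = 3.14 km/s

Semi-major axis of the transfer orbit: a_t = (7530 + 27300)/2 = 17415 km.
Circular speed at r₁: v₁ = √(μ/r₁) = √(3.986×10^5/7530) = 7.2756 km/s.
On the transfer ellipse at r₁, vis-viva gives v_p = √[μ(2/r₁ − 1/a_t)] = 9.1094 km/s.
First burn Δv₁ = |v_p − v₁| = 1.834 km/s.
Circular speed at r₂: v₂ = √(μ/r₂) = 3.821 km/s.
Transfer-orbit speed at r₂: v_a = √[μ(2/r₂ − 1/a_t)] = 2.513 km/s.
Second burn Δv₂ = |v₂ − v_a| = 1.308 km/s.
Δv = Δv₁ + Δv₂ = 1.834 + 1.308 = 3.142 km/s.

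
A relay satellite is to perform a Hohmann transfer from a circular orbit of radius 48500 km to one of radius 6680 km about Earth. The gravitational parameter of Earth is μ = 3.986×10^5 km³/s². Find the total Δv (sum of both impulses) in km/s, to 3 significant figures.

Δv = 3.97 km/s

Semi-major axis of the transfer orbit: a_t = (48500 + 6680)/2 = 27590 km.
At r₁ the circular-orbit speed is v₁ = √(μ/r₁) = 2.867 km/s.
On the transfer ellipse at r₁, v² = μ(2/r − 1/a) gives v_a = √[μ(2/r₁ − 1/a_t)] = 1.411 km/s.
First burn Δv₁ = |v_a − v₁| = 1.456 km/s.
Circular speed at r₂: v₂ = √(μ/r₂) = 7.7247 km/s.
Transfer-orbit speed at r₂: v_p = √[μ(2/r₂ − 1/a_t)] = 10.242 km/s.
Second burn Δv₂ = |v₂ − v_p| = 2.517 km/s.
Δv = Δv₁ + Δv₂ = 1.456 + 2.517 = 3.973 km/s.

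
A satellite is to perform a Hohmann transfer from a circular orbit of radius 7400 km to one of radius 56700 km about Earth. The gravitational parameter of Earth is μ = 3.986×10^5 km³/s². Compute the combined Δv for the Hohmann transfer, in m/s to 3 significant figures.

Transfer-ellipse semi-major axis a_t = (r₁ + r₂)/2 = (7400 + 56700)/2 = 32050 km.
At r₁ the circular-orbit speed is v₁ = √(μ/r₁) = 7.339 km/s.
Transfer-orbit speed at r₁ (vis-viva): v_p = √[μ(2/r₁ − 1/a_t)] = 9.762 km/s.
First burn Δv₁ = |v_p − v₁| = 2.423 km/s.
At r₂, v₂ = √(μ/r₂) = 2.651 km/s.
Transfer-orbit speed at r₂: v_a = √[μ(2/r₂ − 1/a_t)] = 1.274 km/s.
Second burn Δv₂ = |v₂ − v_a| = 1.377 km/s.
Δv = Δv₁ + Δv₂ = 2.423 + 1.377 = 3.800 km/s.

Δv = 3800 m/s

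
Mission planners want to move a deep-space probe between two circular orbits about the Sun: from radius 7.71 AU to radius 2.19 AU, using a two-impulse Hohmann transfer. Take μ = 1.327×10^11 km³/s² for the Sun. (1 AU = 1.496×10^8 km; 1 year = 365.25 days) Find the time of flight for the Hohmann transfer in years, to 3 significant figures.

t = 5.51 years

In km: r₁ = 7.71 × 1.496×10^8 = 1.153416×10^9 km; r₂ = 2.19 × 1.496×10^8 = 3.27624×10^8 km.
The Hohmann ellipse has a_t = (r₁ + r₂)/2 = 7.4052×10^8 km.
Transfer time t = π√(a_t³/μ) = π√((7.4052×10^8)³ / 1.327×10^11) = 1.738×10^8 s.
Converting: 1.738×10^8 s ÷ 3.15576×10^7 s/year (365.25 × 86400) = 5.51 years.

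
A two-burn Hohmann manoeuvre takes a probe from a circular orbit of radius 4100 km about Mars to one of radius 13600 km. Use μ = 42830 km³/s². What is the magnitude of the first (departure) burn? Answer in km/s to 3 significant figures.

Semi-major axis of the transfer orbit: a_t = (4100 + 13600)/2 = 8850 km.
Circular speed at r = 4100 km: v_c = √(μ/r) = 3.23208 km/s.
Transfer-orbit speed at the same r (vis-viva, a = a_t): v_t = √[μ(2/r − 1/a_t)] = 4.00664 km/s.
Δv₁ = |v_t − v_c| = |4.00664 − 3.23208| = 0.7746 km/s.

Δv₁ = 0.775 km/s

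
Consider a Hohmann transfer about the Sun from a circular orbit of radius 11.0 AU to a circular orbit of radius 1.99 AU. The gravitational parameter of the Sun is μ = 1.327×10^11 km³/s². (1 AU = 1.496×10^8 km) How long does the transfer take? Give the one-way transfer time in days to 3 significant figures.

In km: r₁ = 11.0 × 1.496×10^8 = 1.6456×10^9 km; r₂ = 1.99 × 1.496×10^8 = 2.97704×10^8 km.
Semi-major axis of the transfer orbit: a_t = (1.6456×10^9 + 2.97704×10^8)/2 = 9.71652×10^8 km.
Half the transfer-orbit period gives t = π√(a_t³/μ) = 2.612×10^8 s.
Converting: 2.612×10^8 s ÷ 86400 s/day = 3020 days.

t = 3020 days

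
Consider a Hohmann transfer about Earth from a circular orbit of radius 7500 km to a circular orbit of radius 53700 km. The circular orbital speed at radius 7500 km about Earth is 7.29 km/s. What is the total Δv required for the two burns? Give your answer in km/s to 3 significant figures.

Δv = 3.74 km/s

From the circular-orbit relation v² = μ/r at r = 7500 km: μ = v²r = (7.29)² × 7500 = 3.98581×10^5 km³/s².
The Hohmann ellipse has a_t = (r₁ + r₂)/2 = 30600 km.
Circular speed at r₁: v₁ = √(μ/r₁) = √(3.98581×10^5/7500) = 7.290 km/s.
Transfer-orbit speed at r₁ (v² = μ(2/r − 1/a)): v_p = √[μ(2/r₁ − 1/a_t)] = 9.657 km/s.
First burn Δv₁ = |v_p − v₁| = 2.367 km/s.
Circular speed at r₂: v₂ = √(μ/r₂) = 2.7244 km/s.
Transfer-orbit speed at r₂: v_a = √[μ(2/r₂ − 1/a_t)] = 1.3488 km/s.
Second burn Δv₂ = |v₂ − v_a| = 1.376 km/s.
Total Δv = Δv₁ + Δv₂ = 3.743 km/s.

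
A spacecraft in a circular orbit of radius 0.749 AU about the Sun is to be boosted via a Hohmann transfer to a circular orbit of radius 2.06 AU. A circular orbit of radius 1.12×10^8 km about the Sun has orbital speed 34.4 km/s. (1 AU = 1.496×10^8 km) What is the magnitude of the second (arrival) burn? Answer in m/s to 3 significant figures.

Δv₂ = 5590 m/s

From the circular-orbit relation v² = μ/r at r = 1.12×10^8 km: μ = v²r = (34.4)² × 1.12×10^8 = 1.32536×10^11 km³/s².
In km: r₁ = 0.749 × 1.496×10^8 = 1.120504×10^8 km; r₂ = 2.06 × 1.496×10^8 = 3.08176×10^8 km.
The Hohmann ellipse has a_t = (r₁ + r₂)/2 = 2.101132×10^8 km.
Circular speed at r = 3.08176×10^8 km: v_c = √(μ/r) = 20.738 km/s.
Transfer-orbit speed at the same r (vis-viva, a = a_t): v_t = √[μ(2/r − 1/a_t)] = 15.144 km/s.
Δv₂ = |v_t − v_c| = |15.144 − 20.738| = 5.594 km/s.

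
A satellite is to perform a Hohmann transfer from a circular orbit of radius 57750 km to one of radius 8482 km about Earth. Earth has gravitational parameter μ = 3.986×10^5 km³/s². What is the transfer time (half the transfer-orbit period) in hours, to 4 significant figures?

Semi-major axis of the transfer orbit: a_t = (57750 + 8482)/2 = 33116 km.
Transfer time t = π√(a_t³/μ) = π√((33116)³ / 3.986×10^5) = 29987 s.
Converting: 29987 s ÷ 3600 s/hour = 8.330 hours.

t = 8.330 hours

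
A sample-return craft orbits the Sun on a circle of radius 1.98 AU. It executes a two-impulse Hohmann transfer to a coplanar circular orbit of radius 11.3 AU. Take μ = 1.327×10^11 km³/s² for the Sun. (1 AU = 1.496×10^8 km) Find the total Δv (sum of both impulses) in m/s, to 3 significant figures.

Δv = 10500 m/s

In km: r₁ = 1.98 × 1.496×10^8 = 2.96208×10^8 km; r₂ = 11.3 × 1.496×10^8 = 1.69048×10^9 km.
Semi-major axis of the transfer orbit: a_t = (2.96208×10^8 + 1.69048×10^9)/2 = 9.93344×10^8 km.
At r₁ the circular-orbit speed is v₁ = √(μ/r₁) = 21.166 km/s.
On the transfer ellipse at r₁, v² = μ(2/r − 1/a) gives v_p = √[μ(2/r₁ − 1/a_t)] = 27.612 km/s.
First burn Δv₁ = |v_p − v₁| = 6.446 km/s.
At r₂, v₂ = √(μ/r₂) = 8.860 km/s.
Transfer-orbit speed at r₂: v_a = √[μ(2/r₂ − 1/a_t)] = 4.838 km/s.
Second burn Δv₂ = |v₂ − v_a| = 4.022 km/s.
Δv = Δv₁ + Δv₂ = 6.446 + 4.022 = 10.47 km/s.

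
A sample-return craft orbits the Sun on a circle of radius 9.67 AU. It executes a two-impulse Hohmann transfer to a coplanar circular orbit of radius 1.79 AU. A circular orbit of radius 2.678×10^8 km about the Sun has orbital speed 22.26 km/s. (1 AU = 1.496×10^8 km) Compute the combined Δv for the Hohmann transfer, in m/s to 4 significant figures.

From the circular-orbit relation v² = μ/r at r = 2.678×10^8 km: μ = v²r = (22.26)² × 2.678×10^8 = 1.32697×10^11 km³/s².
In km: r₁ = 9.67 × 1.496×10^8 = 1.446632×10^9 km; r₂ = 1.79 × 1.496×10^8 = 2.67784×10^8 km.
The Hohmann ellipse has a_t = (r₁ + r₂)/2 = 8.57208×10^8 km.
Circular speed at r₁: v₁ = √(μ/r₁) = √(1.32697×10^11/1.446632×10^9) = 9.577 km/s.
Transfer-orbit speed at r₁ (vis-viva equation): v_a = √[μ(2/r₁ − 1/a_t)] = 5.353 km/s.
First burn Δv₁ = |v_a − v₁| = 4.224 km/s.
At r₂, v₂ = √(μ/r₂) = 22.2607 km/s.
Transfer-orbit speed at r₂: v_p = √[μ(2/r₂ − 1/a_t)] = 28.9184 km/s.
Second burn Δv₂ = |v₂ − v_p| = 6.658 km/s.
Δv = Δv₁ + Δv₂ = 4.224 + 6.658 = 10.88 km/s.

Δv = 10880 m/s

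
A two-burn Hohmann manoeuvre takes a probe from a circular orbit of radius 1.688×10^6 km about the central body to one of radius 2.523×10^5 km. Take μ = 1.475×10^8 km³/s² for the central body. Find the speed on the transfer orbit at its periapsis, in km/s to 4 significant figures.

The Hohmann ellipse has a_t = (r₁ + r₂)/2 = 9.7015×10^5 km.
The periapsis of the transfer ellipse is at r = 2.523×10^5 km.
From the vis-viva equation, v = √[μ(2/r − 1/a_t)] = 31.89 km/s.

v = 31.89 km/s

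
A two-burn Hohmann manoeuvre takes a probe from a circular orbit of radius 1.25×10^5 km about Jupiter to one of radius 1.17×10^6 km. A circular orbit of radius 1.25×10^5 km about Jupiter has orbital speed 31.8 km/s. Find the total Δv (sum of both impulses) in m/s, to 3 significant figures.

Δv = 16800 m/s

From the circular-orbit relation v² = μ/r at r = 1.25×10^5 km: μ = v²r = (31.8)² × 1.25×10^5 = 1.26405×10^8 km³/s².
The Hohmann ellipse has a_t = (r₁ + r₂)/2 = 6.475×10^5 km.
Circular speed at r₁: v₁ = √(μ/r₁) = √(1.26405×10^8/1.250×10^5) = 31.800 km/s.
Transfer-orbit speed at r₁ (vis-viva): v_p = √[μ(2/r₁ − 1/a_t)] = 42.746 km/s.
First burn Δv₁ = |v_p − v₁| = 10.946 km/s.
At r₂, v₂ = √(μ/r₂) = 10.39416 km/s.
Transfer-orbit speed at r₂: v_a = √[μ(2/r₂ − 1/a_t)] = 4.566930 km/s.
Second burn Δv₂ = |v₂ − v_a| = 5.8272 km/s.
Total Δv = Δv₁ + Δv₂ = 16.77 km/s.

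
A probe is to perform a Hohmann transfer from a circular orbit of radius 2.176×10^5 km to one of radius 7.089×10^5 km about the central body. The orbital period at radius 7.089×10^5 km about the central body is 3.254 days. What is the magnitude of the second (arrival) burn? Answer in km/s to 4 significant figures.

From Kepler's third law T² = 4π²r³/μ at r = 7.089×10^5 km, T = 3.254 days = 3.254 × 86400 s = 2.811456×10^5 s: μ = 4π²r³/T² = 1.77931×10^8 km³/s².
Transfer-ellipse semi-major axis a_t = (r₁ + r₂)/2 = (2.176×10^5 + 7.089×10^5)/2 = 4.6325×10^5 km.
Circular speed at r = 7.089×10^5 km: v_c = √(μ/r) = 15.843 km/s.
Vis-viva on the transfer ellipse at r = 7.089×10^5 km gives v_t = √[μ(2/r − 1/a_t)] = 10.858 km/s.
Δv₂ = |v_t − v_c| = |10.858 − 15.843| = 4.985 km/s.

Δv₂ = 4.985 km/s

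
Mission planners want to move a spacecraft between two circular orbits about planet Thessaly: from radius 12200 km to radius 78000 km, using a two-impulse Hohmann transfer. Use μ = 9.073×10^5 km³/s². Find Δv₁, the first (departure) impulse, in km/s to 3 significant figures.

Δv₁ = 2.72 km/s

Transfer-ellipse semi-major axis a_t = (r₁ + r₂)/2 = (12200 + 78000)/2 = 45100 km.
Circular speed at r = 12200 km: v_c = √(μ/r) = 8.6237 km/s.
Transfer-orbit speed at the same r (vis-viva, a = a_t): v_t = √[μ(2/r − 1/a_t)] = 11.341 km/s.
Δv₁ = |v_t − v_c| = |11.341 − 8.6237| = 2.717 km/s.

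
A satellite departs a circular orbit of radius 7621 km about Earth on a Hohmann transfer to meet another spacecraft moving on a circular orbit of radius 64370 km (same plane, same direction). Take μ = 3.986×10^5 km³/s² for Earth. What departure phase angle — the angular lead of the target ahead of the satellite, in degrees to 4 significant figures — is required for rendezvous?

Semi-major axis of the transfer orbit: a_t = (7621 + 64370)/2 = 35995.5 km.
Transfer time t = π√(a_t³/μ) = 33980 s.
Target angular speed ω₂ = √(μ/r₂³) = 3.866×10^-5 rad/s.
Angle swept by the target during transfer: ω₂·t = 1.3137 rad = 75.27°.
The satellite traverses 180° on the transfer ellipse, so the target must lead by 180° − 75.27° = 104.7°.

φ = 104.7°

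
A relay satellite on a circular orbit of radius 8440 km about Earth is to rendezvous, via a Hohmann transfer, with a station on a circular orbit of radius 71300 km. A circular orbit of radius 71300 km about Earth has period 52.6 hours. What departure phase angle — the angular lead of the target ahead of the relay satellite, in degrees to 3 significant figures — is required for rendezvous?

From Kepler's third law T² = 4π²r³/μ at r = 71300 km, T = 52.6 hours = 52.6 × 3600 s = 1.8936×10^5 s: μ = 4π²r³/T² = 3.99073×10^5 km³/s².
Semi-major axis of the transfer orbit: a_t = (8440 + 71300)/2 = 39870 km.
The half-period of the transfer ellipse is t = π√(a_t³/μ) = 39591 s.
The target's mean motion on its circular orbit is ω₂ = √(μ/r₂³) = 3.3181×10^-5 rad/s.
Angle swept by the target during transfer: ω₂·t = 1.3137 rad = 75.27°.
Arrival is 180° from departure on the ellipse, so φ = 180° − 75.27° = 105°.

φ = 105°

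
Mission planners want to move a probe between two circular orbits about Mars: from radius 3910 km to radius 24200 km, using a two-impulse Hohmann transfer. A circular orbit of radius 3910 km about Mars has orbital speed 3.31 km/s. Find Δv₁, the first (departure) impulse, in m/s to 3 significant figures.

Δv₁ = 1030 m/s

From the circular-orbit relation v² = μ/r at r = 3910 km: μ = v²r = (3.31)² × 3910 = 42838.4 km³/s².
Semi-major axis of the transfer orbit: a_t = (3910 + 24200)/2 = 14055 km.
Circular speed at r = 3910 km: v_c = √(μ/r) = 3.310 km/s.
Vis-viva on the transfer ellipse at r = 3910 km gives v_t = √[μ(2/r − 1/a_t)] = 4.343 km/s.
Δv₁ = |v_t − v_c| = |4.343 − 3.310| = 1.033 km/s.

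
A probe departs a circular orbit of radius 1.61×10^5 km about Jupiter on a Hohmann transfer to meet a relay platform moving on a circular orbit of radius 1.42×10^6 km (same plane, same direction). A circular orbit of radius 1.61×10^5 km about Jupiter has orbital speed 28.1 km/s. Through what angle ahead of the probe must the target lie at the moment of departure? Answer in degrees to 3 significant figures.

From the circular-orbit relation v² = μ/r at r = 1.61×10^5 km: μ = v²r = (28.1)² × 1.61×10^5 = 1.27127×10^8 km³/s².
Semi-major axis of the transfer orbit: a_t = (1.610×10^5 + 1.420×10^6)/2 = 7.905×10^5 km.
Transfer time t = π√(a_t³/μ) = 1.95832×10^5 s.
The target's mean motion on its circular orbit is ω₂ = √(μ/r₂³) = 6.66326×10^-6 rad/s.
Angle swept by the target during transfer: ω₂·t = 1.30488 rad = 74.76°.
Arrival is 180° from departure on the ellipse, so φ = 180° − 74.76° = 105°.

φ = 105°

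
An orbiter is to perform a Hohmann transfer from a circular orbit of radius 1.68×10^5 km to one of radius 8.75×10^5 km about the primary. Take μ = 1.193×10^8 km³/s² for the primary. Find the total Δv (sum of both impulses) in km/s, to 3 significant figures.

Δv = 12.9 km/s

Semi-major axis of the transfer orbit: a_t = (1.680×10^5 + 8.750×10^5)/2 = 5.215×10^5 km.
At r₁ the circular-orbit speed is v₁ = √(μ/r₁) = 26.65 km/s.
On the transfer ellipse at r₁, vis-viva equation gives v_p = √[μ(2/r₁ − 1/a_t)] = 34.52 km/s.
First burn Δv₁ = |v_p − v₁| = 7.870 km/s.
At r₂, v₂ = √(μ/r₂) = 11.6766 km/s.
Transfer-orbit speed at r₂: v_a = √[μ(2/r₂ − 1/a_t)] = 6.62741 km/s.
Second burn Δv₂ = |v₂ − v_a| = 5.049 km/s.
Δv = Δv₁ + Δv₂ = 7.870 + 5.049 = 12.92 km/s.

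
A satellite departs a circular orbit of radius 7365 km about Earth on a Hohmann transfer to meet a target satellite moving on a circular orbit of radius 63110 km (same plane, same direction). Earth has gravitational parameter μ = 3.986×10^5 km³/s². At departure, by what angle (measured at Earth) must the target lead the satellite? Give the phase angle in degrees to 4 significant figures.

Semi-major axis of the transfer orbit: a_t = (7365 + 63110)/2 = 35237.5 km.
Transfer time t = π√(a_t³/μ) = 32915 s.
The target's mean motion on its circular orbit is ω₂ = √(μ/r₂³) = 3.9822×10^-5 rad/s.
Angle swept by the target during transfer: ω₂·t = 1.3107 rad = 75.10°.
Arrival is 180° from departure on the ellipse, so φ = 180° − 75.10° = 104.9°.

φ = 104.9°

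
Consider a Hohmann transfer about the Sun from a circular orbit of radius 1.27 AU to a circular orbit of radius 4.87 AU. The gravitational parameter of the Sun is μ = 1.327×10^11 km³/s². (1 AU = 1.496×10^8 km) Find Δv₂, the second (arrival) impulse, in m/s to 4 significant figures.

In km: r₁ = 1.27 × 1.496×10^8 = 1.89992×10^8 km; r₂ = 4.87 × 1.496×10^8 = 7.28552×10^8 km.
The Hohmann ellipse has a_t = (r₁ + r₂)/2 = 4.59272×10^8 km.
On the circular orbit at r = 7.28552×10^8 km, v_c = √(μ/r) = 13.496 km/s.
Transfer-orbit speed at the same r (vis-viva, a = a_t): v_t = √[μ(2/r − 1/a_t)] = 8.6804 km/s.
Δv₂ = |v_t − v_c| = |8.6804 − 13.496| = 4.816 km/s.

Δv₂ = 4816 m/s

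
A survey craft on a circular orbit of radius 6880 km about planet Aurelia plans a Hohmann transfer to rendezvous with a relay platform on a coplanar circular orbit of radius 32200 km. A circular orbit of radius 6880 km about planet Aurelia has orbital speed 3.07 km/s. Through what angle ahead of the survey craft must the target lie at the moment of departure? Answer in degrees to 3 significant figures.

φ = 94.9°

From the circular-orbit relation v² = μ/r at r = 6880 km: μ = v²r = (3.07)² × 6880 = 64843.3 km³/s².
The Hohmann ellipse has a_t = (r₁ + r₂)/2 = 19540 km.
Transfer time t = π√(a_t³/μ) = 33698 s.
Target angular speed ω₂ = √(μ/r₂³) = 4.4071×10^-5 rad/s.
Angle swept by the target during transfer: ω₂·t = 1.4851 rad = 85.09°.
Arrival is 180° from departure on the ellipse, so φ = 180° − 85.09° = 94.9°.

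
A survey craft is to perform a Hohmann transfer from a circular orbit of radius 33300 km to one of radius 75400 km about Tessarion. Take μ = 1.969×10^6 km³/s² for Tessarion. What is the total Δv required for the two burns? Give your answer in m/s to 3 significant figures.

The Hohmann ellipse has a_t = (r₁ + r₂)/2 = 54350 km.
Circular speed at r₁: v₁ = √(μ/r₁) = √(1.969×10^6/33300) = 7.6895467 km/s.
Transfer-orbit speed at r₁ (vis-viva): v_p = √[μ(2/r₁ − 1/a_t)] = 9.0570474 km/s.
First burn Δv₁ = |v_p − v₁| = 1.368 km/s.
Circular speed at r₂: v₂ = √(μ/r₂) = 5.110 km/s.
Transfer-orbit speed at r₂: v_a = √[μ(2/r₂ − 1/a_t)] = 4.000 km/s.
Second burn Δv₂ = |v₂ − v_a| = 1.110 km/s.
Total Δv = Δv₁ + Δv₂ = 2.478 km/s.

Δv = 2480 m/s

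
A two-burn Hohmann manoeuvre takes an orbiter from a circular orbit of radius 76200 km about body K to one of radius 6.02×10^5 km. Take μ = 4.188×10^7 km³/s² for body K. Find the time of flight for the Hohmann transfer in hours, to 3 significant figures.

t = 26.6 hours

The Hohmann ellipse has a_t = (r₁ + r₂)/2 = 3.391×10^5 km.
Transfer time t = π√(a_t³/μ) = π√((3.391×10^5)³ / 4.188×10^7) = 95860 s.
Converting: 95860 s ÷ 3600 s/hour = 26.6 hours.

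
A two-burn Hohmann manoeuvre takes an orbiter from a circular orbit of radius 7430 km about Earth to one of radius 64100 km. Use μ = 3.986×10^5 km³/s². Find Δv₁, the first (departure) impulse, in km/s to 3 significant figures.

Transfer-ellipse semi-major axis a_t = (r₁ + r₂)/2 = (7430 + 64100)/2 = 35765 km.
Circular speed at r = 7430 km: v_c = √(μ/r) = 7.3244 km/s.
Transfer-orbit speed at the same r (vis-viva, a = a_t): v_t = √[μ(2/r − 1/a_t)] = 9.8056 km/s.
Δv₁ = |v_t − v_c| = |9.8056 − 7.3244| = 2.481 km/s.

Δv₁ = 2.48 km/s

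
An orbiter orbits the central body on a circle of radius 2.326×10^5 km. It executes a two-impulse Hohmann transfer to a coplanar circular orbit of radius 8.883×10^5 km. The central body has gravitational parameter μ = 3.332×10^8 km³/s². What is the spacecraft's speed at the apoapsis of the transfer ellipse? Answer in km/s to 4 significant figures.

Semi-major axis of the transfer orbit: a_t = (2.326×10^5 + 8.883×10^5)/2 = 5.6045×10^5 km.
The apoapsis of the transfer ellipse is at r = 8.883×10^5 km.
Vis-viva: v = √[μ(2/r − 1/a_t)] = √[3.332×10^8 × (2/8.883×10^5 − 1/5.6045×10^5)] = 12.48 km/s.

v = 12.48 km/s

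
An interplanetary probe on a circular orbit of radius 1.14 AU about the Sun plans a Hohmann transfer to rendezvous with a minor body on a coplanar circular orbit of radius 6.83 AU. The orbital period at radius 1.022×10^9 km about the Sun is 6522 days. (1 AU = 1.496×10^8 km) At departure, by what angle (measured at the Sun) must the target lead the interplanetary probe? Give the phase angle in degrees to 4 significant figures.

From Kepler's third law T² = 4π²r³/μ at r = 1.022×10^9 km, T = 6522 days = 6522 × 86400 s = 5.635008×10^8 s: μ = 4π²r³/T² = 1.32716×10^11 km³/s².
In km: r₁ = 1.14 × 1.496×10^8 = 1.70544×10^8 km; r₂ = 6.83 × 1.496×10^8 = 1.021768×10^9 km.
Transfer-ellipse semi-major axis a_t = (r₁ + r₂)/2 = (1.70544×10^8 + 1.021768×10^9)/2 = 5.96156×10^8 km.
The half-period of the transfer ellipse is t = π√(a_t³/μ) = 1.2552×10^8 s.
Target angular speed ω₂ = √(μ/r₂³) = 1.1154×10^-8 rad/s.
Angle swept by the target during transfer: ω₂·t = 1.4001 rad = 80.22°.
The interplanetary probe traverses 180° on the transfer ellipse, so the target must lead by 180° − 80.22° = 99.78°.

φ = 99.78°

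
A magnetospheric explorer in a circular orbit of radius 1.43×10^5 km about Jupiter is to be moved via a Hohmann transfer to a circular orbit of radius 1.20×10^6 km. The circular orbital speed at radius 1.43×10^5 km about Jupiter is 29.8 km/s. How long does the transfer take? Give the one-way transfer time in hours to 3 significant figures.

t = 42.6 hours

From the circular-orbit relation v² = μ/r at r = 1.43×10^5 km: μ = v²r = (29.8)² × 1.43×10^5 = 1.26990×10^8 km³/s².
The Hohmann ellipse has a_t = (r₁ + r₂)/2 = 6.715×10^5 km.
Half the transfer-orbit period gives t = π√(a_t³/μ) = 1.534×10^5 s.
Converting: 1.534×10^5 s ÷ 3600 s/hour = 42.6 hours.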